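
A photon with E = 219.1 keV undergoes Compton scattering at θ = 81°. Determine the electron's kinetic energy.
58.1975 keV

By energy conservation: K_e = E_initial - E_final

First find the scattered photon energy:
Initial wavelength: λ = hc/E = 5.6588 pm
Compton shift: Δλ = λ_C(1 - cos(81°)) = 2.0468 pm
Final wavelength: λ' = 5.6588 + 2.0468 = 7.7055 pm
Final photon energy: E' = hc/λ' = 160.9025 keV

Electron kinetic energy:
K_e = E - E' = 219.1000 - 160.9025 = 58.1975 keV

(Intermediate values are shown rounded; full precision is carried through to the final answer.)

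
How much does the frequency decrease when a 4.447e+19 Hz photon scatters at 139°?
1.721e+19 Hz (decrease)

Convert frequency to wavelength (c = 299792458 m/s):
λ₀ = c/f₀ = 299792458/4.447e+19 = 6.7414540e-12 m = 6.7415 pm

Calculate Compton shift:
Δλ = λ_C(1 - cos(139°)) = 4.2575 pm

Final wavelength:
λ' = λ₀ + Δλ = 6.7415 + 4.2575 = 10.9989 pm

Final frequency:
f' = c/λ' = 299792458/1.0998924e-11 = 2.7256527e+19 Hz

Frequency shift (decrease):
Δf = f₀ - f' = 4.447e+19 - 2.7256527e+19 = 1.721e+19 Hz

(Intermediate values are shown rounded; full precision is carried through to the final answer.)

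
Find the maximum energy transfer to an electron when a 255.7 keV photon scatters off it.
127.9002 keV

Maximum energy transfer occurs at θ = 180° (backscattering).

Initial photon: E₀ = 255.7 keV → λ₀ = 4.8488 pm

Maximum Compton shift (at 180°):
Δλ_max = 2λ_C = 2 × 2.4263 = 4.8526 pm

Final wavelength:
λ' = 4.8488 + 4.8526 = 9.7014 pm

Minimum photon energy (maximum energy to electron):
E'_min = hc/λ' = 127.7998 keV

Maximum electron kinetic energy:
K_max = E₀ - E'_min = 255.7000 - 127.7998 = 127.9002 keV

(Intermediate values are shown rounded; full precision is carried through to the final answer.)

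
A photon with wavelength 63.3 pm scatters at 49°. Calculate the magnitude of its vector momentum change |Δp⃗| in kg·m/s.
8.6262e-24 kg·m/s

Photon momentum magnitude is p = h/λ.

Initial momentum:
p₀ = h/λ = 6.6261e-34/6.3300e-11 = 1.0468e-23 kg·m/s

After scattering:
λ' = λ + Δλ = 63.3 + 0.8345 = 64.1345 pm
p' = h/λ' = 6.6261e-34/6.4135e-11 = 1.0332e-23 kg·m/s

Momentum is a vector; the scattered photon's direction makes angle θ = 49° with the incident direction. The magnitude of the vector change Δp⃗ = p⃗₀ − p⃗' is found from the law of cosines:
|Δp⃗|² = p₀² + p'² − 2p₀p'cos θ
|Δp⃗|² = (1.0468e-23)² + (1.0332e-23)² − 2·1.0468e-23·1.0332e-23·cos(49°)
|Δp⃗| = 8.6262e-24 kg·m/s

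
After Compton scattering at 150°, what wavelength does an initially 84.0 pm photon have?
88.5276 pm

Using the Compton formula: λ' = λ + λ_C(1 − cos θ)

For θ = 150°, cos θ = -√3/2 (exact) ≈ -0.8660, so:
1 − cos 150° = 1 − (-√3/2) ≈ 1.8660

Δλ = λ_C × 1.8660 = 2.4263 × 1.8660 = 4.5276 pm

λ' = 84.0 + 4.5276 = 88.5276 pm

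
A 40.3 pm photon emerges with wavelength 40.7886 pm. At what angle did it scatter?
37.00°

First find the wavelength shift:
Δλ = λ' - λ = 40.7886 - 40.3 = 0.4886 pm

Using Δλ = λ_C(1 - cos θ), with λ_C = h/(m_e·c) ≈ 2.42631024 pm:
cos θ = 1 - Δλ/λ_C
cos θ = 1 - 0.4886/2.42631024
cos θ = 0.798624

θ = arccos(0.798624)
θ = 37.00°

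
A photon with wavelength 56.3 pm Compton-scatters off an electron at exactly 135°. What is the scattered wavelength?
60.4420 pm

Using the Compton formula: λ' = λ + λ_C(1 − cos θ)

For θ = 135°, cos θ = -√2/2 (exact) ≈ -0.7071, so:
1 − cos 135° = 1 − (-√2/2) ≈ 1.7071

Δλ = λ_C × 1.7071 = 2.4263 × 1.7071 = 4.1420 pm

λ' = 56.3 + 4.1420 = 60.4420 pm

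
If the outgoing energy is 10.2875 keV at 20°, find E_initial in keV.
10.3000 keV

Convert final energy to wavelength (hc ≈ 1239.842 keV·pm):
λ' = hc/E' = 1239.842 / 10.2875 = 120.5193 pm

Calculate the Compton shift:
Δλ = λ_C(1 - cos(20°))
Δλ = 2.4263 × (1 - cos(20°))
Δλ = 0.1463 pm

Initial wavelength:
λ = λ' - Δλ = 120.5193 - 0.1463 = 120.3729 pm

Initial energy:
E = hc/λ = 1239.842 / 120.3729 = 10.3000 keV

(Intermediate values are shown rounded; full precision is carried through to the final answer.)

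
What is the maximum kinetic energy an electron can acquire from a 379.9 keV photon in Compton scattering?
227.1390 keV

Maximum energy transfer occurs at θ = 180° (backscattering).

Initial photon: E₀ = 379.9 keV → λ₀ = 3.2636 pm

Maximum Compton shift (at 180°):
Δλ_max = 2λ_C = 2 × 2.4263 = 4.8526 pm

Final wavelength:
λ' = 3.2636 + 4.8526 = 8.1162 pm

Minimum photon energy (maximum energy to electron):
E'_min = hc/λ' = 152.7610 keV

Maximum electron kinetic energy:
K_max = E₀ - E'_min = 379.9000 - 152.7610 = 227.1390 keV

(Intermediate values are shown rounded; full precision is carried through to the final answer.)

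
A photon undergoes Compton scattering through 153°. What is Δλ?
4.5882 pm

Using the Compton scattering formula:
Δλ = λ_C(1 - cos θ)

where λ_C = h/(m_e·c) ≈ 2.4263 pm is the Compton wavelength of an electron.

For θ = 153°:
cos(153°) = -0.8910
1 - cos(153°) = 1.8910

Δλ = 2.4263 × 1.8910
Δλ = 4.5882 pm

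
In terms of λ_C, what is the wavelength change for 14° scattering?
0.0297 λ_C

The Compton shift formula is:
Δλ = λ_C(1 - cos θ)

Dividing both sides by λ_C:
Δλ/λ_C = 1 - cos θ

For θ = 14°:
Δλ/λ_C = 1 - cos(14°)
Δλ/λ_C = 1 - 0.9703
Δλ/λ_C = 0.0297

This means the shift is 0.0297 × λ_C = 0.0721 pm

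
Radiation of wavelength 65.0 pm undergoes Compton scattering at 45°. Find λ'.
65.7106 pm

Using the Compton formula: λ' = λ + λ_C(1 − cos θ)

For θ = 45°, cos θ = √2/2 (exact) ≈ 0.7071, so:
1 − cos 45° = 1 − (√2/2) ≈ 0.2929

Δλ = λ_C × 0.2929 = 2.4263 × 0.2929 = 0.7106 pm

λ' = 65.0 + 0.7106 = 65.7106 pm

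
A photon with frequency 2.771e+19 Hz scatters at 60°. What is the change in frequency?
2.794e+18 Hz (decrease)

Convert frequency to wavelength (c = 299792458 m/s):
λ₀ = c/f₀ = 299792458/2.771e+19 = 1.0818927e-11 m = 10.8189 pm

Calculate Compton shift:
Δλ = λ_C(1 - cos(60°)) = 1.2132 pm

Final wavelength:
λ' = λ₀ + Δλ = 10.8189 + 1.2132 = 12.0321 pm

Final frequency:
f' = c/λ' = 299792458/1.2032082e-11 = 2.4916092e+19 Hz

Frequency shift (decrease):
Δf = f₀ - f' = 2.771e+19 - 2.4916092e+19 = 2.794e+18 Hz

(Intermediate values are shown rounded; full precision is carried through to the final answer.)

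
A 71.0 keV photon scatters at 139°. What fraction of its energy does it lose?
0.1960 (or 19.60%)

Calculate initial and final photon energies:

Initial: E₀ = 71.0 keV → λ₀ = 17.4626 pm
Compton shift: Δλ = 4.2575 pm
Final wavelength: λ' = 21.7200 pm
Final energy: E' = 57.0829 keV

Fractional energy loss:
(E₀ - E')/E₀ = (71.0000 - 57.0829)/71.0000
= 13.9171/71.0000
= 0.1960
= 19.60%

(Intermediate values are shown rounded; full precision is carried through to the final answer.)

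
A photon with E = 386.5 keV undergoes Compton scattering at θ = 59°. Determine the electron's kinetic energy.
103.7241 keV

By energy conservation: K_e = E_initial - E_final

First find the scattered photon energy:
Initial wavelength: λ = hc/E = 3.2079 pm
Compton shift: Δλ = λ_C(1 - cos(59°)) = 1.1767 pm
Final wavelength: λ' = 3.2079 + 1.1767 = 4.3845 pm
Final photon energy: E' = hc/λ' = 282.7759 keV

Electron kinetic energy:
K_e = E - E' = 386.5000 - 282.7759 = 103.7241 keV

(Intermediate values are shown rounded; full precision is carried through to the final answer.)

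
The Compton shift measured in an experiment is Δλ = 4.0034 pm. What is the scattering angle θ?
130.54°

From the Compton formula Δλ = λ_C(1 - cos θ), we can solve for θ:

cos θ = 1 - Δλ/λ_C

Given:
- Δλ = 4.0034 pm
- λ_C = h/(m_e·c) ≈ 2.42631024 pm

cos θ = 1 - 4.0034/2.42631024
cos θ = 1 - 1.649995
cos θ = -0.649995

θ = arccos(-0.649995)
θ = 130.54°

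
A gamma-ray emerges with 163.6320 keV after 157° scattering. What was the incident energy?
425.0002 keV

Convert final energy to wavelength (hc ≈ 1239.842 keV·pm):
λ' = hc/E' = 1239.842 / 163.6320 = 7.5770 pm

Calculate the Compton shift:
Δλ = λ_C(1 - cos(157°))
Δλ = 2.4263 × (1 - cos(157°))
Δλ = 4.6597 pm

Initial wavelength:
λ = λ' - Δλ = 7.5770 - 4.6597 = 2.9173 pm

Initial energy:
E = hc/λ = 1239.842 / 2.9173 = 425.0002 keV

(Intermediate values are shown rounded; full precision is carried through to the final answer.)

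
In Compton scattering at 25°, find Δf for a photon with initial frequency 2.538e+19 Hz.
4.792e+17 Hz (decrease)

Convert frequency to wavelength (c = 299792458 m/s):
λ₀ = c/f₀ = 299792458/2.538e+19 = 1.1812154e-11 m = 11.8122 pm

Calculate Compton shift:
Δλ = λ_C(1 - cos(25°)) = 0.2273 pm

Final wavelength:
λ' = λ₀ + Δλ = 11.8122 + 0.2273 = 12.0395 pm

Final frequency:
f' = c/λ' = 299792458/1.2039480e-11 = 2.4900781e+19 Hz

Frequency shift (decrease):
Δf = f₀ - f' = 2.538e+19 - 2.4900781e+19 = 4.792e+17 Hz

(Intermediate values are shown rounded; full precision is carried through to the final answer.)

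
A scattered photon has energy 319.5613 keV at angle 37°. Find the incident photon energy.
365.6000 keV

Convert final energy to wavelength (hc ≈ 1239.842 keV·pm):
λ' = hc/E' = 1239.842 / 319.5613 = 3.8798 pm

Calculate the Compton shift:
Δλ = λ_C(1 - cos(37°))
Δλ = 2.4263 × (1 - cos(37°))
Δλ = 0.4886 pm

Initial wavelength:
λ = λ' - Δλ = 3.8798 - 0.4886 = 3.3913 pm

Initial energy:
E = hc/λ = 1239.842 / 3.3913 = 365.6000 keV

(Intermediate values are shown rounded; full precision is carried through to the final answer.)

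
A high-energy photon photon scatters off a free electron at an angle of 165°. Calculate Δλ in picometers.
4.7699 pm

Using the Compton scattering formula:
Δλ = λ_C(1 - cos θ)

where λ_C = h/(m_e·c) ≈ 2.4263 pm is the Compton wavelength of an electron.

For θ = 165°:
cos(165°) = -0.9659
1 - cos(165°) = 1.9659

Δλ = 2.4263 × 1.9659
Δλ = 4.7699 pm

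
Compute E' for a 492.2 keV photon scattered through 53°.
355.7550 keV

First convert energy to wavelength:
λ = hc/E, with hc ≈ 1239.842 keV·pm (i.e. 1239.842 eV·nm)

For E = 492.2 keV = 492200 eV:
λ = 1239.842 keV·pm / 492.2 keV
λ = 2.5190 pm

Calculate the Compton shift:
Δλ = λ_C(1 - cos(53°)) = 2.4263 × 0.3982
Δλ = 0.9661 pm

Final wavelength:
λ' = 2.5190 + 0.9661 = 3.4851 pm

Final energy:
E' = hc/λ' = 1239.842 / 3.4851 = 355.7550 keV

(Intermediate values are shown rounded; full precision is carried through to the final answer.)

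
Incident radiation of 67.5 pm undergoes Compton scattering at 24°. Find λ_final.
67.7098 pm

Using the Compton scattering formula:
λ' = λ + Δλ = λ + λ_C(1 - cos θ)

Given:
- Initial wavelength λ = 67.5 pm
- Scattering angle θ = 24°
- Compton wavelength λ_C ≈ 2.4263 pm

Calculate the shift:
Δλ = 2.4263 × (1 - cos(24°))
Δλ = 2.4263 × 0.0865
Δλ = 0.2098 pm

Final wavelength:
λ' = 67.5 + 0.2098 = 67.7098 pm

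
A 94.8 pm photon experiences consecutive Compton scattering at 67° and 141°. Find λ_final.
100.5902 pm

Apply Compton shift twice:

First scattering at θ₁ = 67°:
Δλ₁ = λ_C(1 - cos(67°))
Δλ₁ = 2.4263 × 0.6093
Δλ₁ = 1.4783 pm

After first scattering:
λ₁ = 94.8 + 1.4783 = 96.2783 pm

Second scattering at θ₂ = 141°:
Δλ₂ = λ_C(1 - cos(141°))
Δλ₂ = 2.4263 × 1.7771
Δλ₂ = 4.3119 pm

Final wavelength:
λ₂ = 96.2783 + 4.3119 = 100.5902 pm

Total shift: Δλ_total = 1.4783 + 4.3119 = 5.7902 pm

(Intermediate values are shown rounded; full precision is carried through to the final answer.)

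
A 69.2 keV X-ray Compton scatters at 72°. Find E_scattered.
63.2788 keV

First convert energy to wavelength:
λ = hc/E, with hc ≈ 1239.842 keV·pm (i.e. 1239.842 eV·nm)

For E = 69.2 keV = 69200 eV:
λ = 1239.842 keV·pm / 69.2 keV
λ = 17.9168 pm

Calculate the Compton shift:
Δλ = λ_C(1 - cos(72°)) = 2.4263 × 0.6910
Δλ = 1.6765 pm

Final wavelength:
λ' = 17.9168 + 1.6765 = 19.5933 pm

Final energy:
E' = hc/λ' = 1239.842 / 19.5933 = 63.2788 keV

(Intermediate values are shown rounded; full precision is carried through to the final answer.)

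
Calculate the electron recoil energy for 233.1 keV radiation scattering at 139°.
103.6315 keV

By energy conservation: K_e = E_initial - E_final

First find the scattered photon energy:
Initial wavelength: λ = hc/E = 5.3189 pm
Compton shift: Δλ = λ_C(1 - cos(139°)) = 4.2575 pm
Final wavelength: λ' = 5.3189 + 4.2575 = 9.5764 pm
Final photon energy: E' = hc/λ' = 129.4685 keV

Electron kinetic energy:
K_e = E - E' = 233.1000 - 129.4685 = 103.6315 keV

(Intermediate values are shown rounded; full precision is carried through to the final answer.)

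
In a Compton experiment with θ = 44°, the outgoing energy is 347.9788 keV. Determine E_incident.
430.2000 keV

Convert final energy to wavelength (hc ≈ 1239.842 keV·pm):
λ' = hc/E' = 1239.842 / 347.9788 = 3.5630 pm

Calculate the Compton shift:
Δλ = λ_C(1 - cos(44°))
Δλ = 2.4263 × (1 - cos(44°))
Δλ = 0.6810 pm

Initial wavelength:
λ = λ' - Δλ = 3.5630 - 0.6810 = 2.8820 pm

Initial energy:
E = hc/λ = 1239.842 / 2.8820 = 430.2000 keV

(Intermediate values are shown rounded; full precision is carried through to the final answer.)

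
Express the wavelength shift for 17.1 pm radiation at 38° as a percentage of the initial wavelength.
3.0079%

Calculate the Compton shift:
Δλ = λ_C(1 - cos(38°))
Δλ = 2.4263 × (1 - cos(38°))
Δλ = 2.4263 × 0.2120
Δλ = 0.5144 pm

Percentage change:
(Δλ/λ₀) × 100 = (0.5144/17.1) × 100
= 3.0079%

(Intermediate values are shown rounded; full precision is carried through to the final answer.)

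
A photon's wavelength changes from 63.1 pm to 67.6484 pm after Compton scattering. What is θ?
151.00°

First find the wavelength shift:
Δλ = λ' - λ = 67.6484 - 63.1 = 4.5484 pm

Using Δλ = λ_C(1 - cos θ), with λ_C = h/(m_e·c) ≈ 2.42631024 pm:
cos θ = 1 - Δλ/λ_C
cos θ = 1 - 4.5484/2.42631024
cos θ = -0.874616

θ = arccos(-0.874616)
θ = 151.00°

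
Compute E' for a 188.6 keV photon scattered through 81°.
143.8219 keV

First convert energy to wavelength:
λ = hc/E, with hc ≈ 1239.842 keV·pm (i.e. 1239.842 eV·nm)

For E = 188.6 keV = 188600 eV:
λ = 1239.842 keV·pm / 188.6 keV
λ = 6.5739 pm

Calculate the Compton shift:
Δλ = λ_C(1 - cos(81°)) = 2.4263 × 0.8436
Δλ = 2.0468 pm

Final wavelength:
λ' = 6.5739 + 2.0468 = 8.6207 pm

Final energy:
E' = hc/λ' = 1239.842 / 8.6207 = 143.8219 keV

(Intermediate values are shown rounded; full precision is carried through to the final answer.)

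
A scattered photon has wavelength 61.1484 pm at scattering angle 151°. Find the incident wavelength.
56.6000 pm

From λ' = λ + Δλ, we have λ = λ' - Δλ

First calculate the Compton shift:
Δλ = λ_C(1 - cos θ)
Δλ = 2.4263 × (1 - cos(151°))
Δλ = 2.4263 × 1.8746
Δλ = 4.5484 pm

Initial wavelength:
λ = λ' - Δλ
λ = 61.1484 - 4.5484
λ = 56.6000 pm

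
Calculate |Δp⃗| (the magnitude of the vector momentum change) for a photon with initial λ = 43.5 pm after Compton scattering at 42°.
1.0842e-23 kg·m/s

Photon momentum magnitude is p = h/λ.

Initial momentum:
p₀ = h/λ = 6.6261e-34/4.3500e-11 = 1.5232e-23 kg·m/s

After scattering:
λ' = λ + Δλ = 43.5 + 0.6232 = 44.1232 pm
p' = h/λ' = 6.6261e-34/4.4123e-11 = 1.5017e-23 kg·m/s

Momentum is a vector; the scattered photon's direction makes angle θ = 42° with the incident direction. The magnitude of the vector change Δp⃗ = p⃗₀ − p⃗' is found from the law of cosines:
|Δp⃗|² = p₀² + p'² − 2p₀p'cos θ
|Δp⃗|² = (1.5232e-23)² + (1.5017e-23)² − 2·1.5232e-23·1.5017e-23·cos(42°)
|Δp⃗| = 1.0842e-23 kg·m/s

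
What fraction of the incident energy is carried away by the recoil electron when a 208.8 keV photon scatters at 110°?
0.3542 (or 35.42%)

Calculate initial and final photon energies:

Initial: E₀ = 208.8 keV → λ₀ = 5.9379 pm
Compton shift: Δλ = 3.2562 pm
Final wavelength: λ' = 9.1941 pm
Final energy: E' = 134.8519 keV

Fractional energy loss:
(E₀ - E')/E₀ = (208.8000 - 134.8519)/208.8000
= 73.9481/208.8000
= 0.3542
= 35.42%

(Intermediate values are shown rounded; full precision is carried through to the final answer.)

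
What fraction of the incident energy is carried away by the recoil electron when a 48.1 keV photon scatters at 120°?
0.1237 (or 12.37%)

Calculate initial and final photon energies:

Initial: E₀ = 48.1 keV → λ₀ = 25.7763 pm
Compton shift: Δλ = 3.6395 pm
Final wavelength: λ' = 29.4158 pm
Final energy: E' = 42.1488 keV

Fractional energy loss:
(E₀ - E')/E₀ = (48.1000 - 42.1488)/48.1000
= 5.9512/48.1000
= 0.1237
= 12.37%

(Intermediate values are shown rounded; full precision is carried through to the final answer.)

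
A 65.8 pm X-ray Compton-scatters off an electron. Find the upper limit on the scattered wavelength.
70.6526 pm (at θ = 180°)

The Compton shift is Δλ = λ_C(1 − cos θ).

Since cos θ ranges from −1 to 1, the factor (1 − cos θ) ranges from 0 to 2; the maximum shift occurs at θ = 180° (backscattering):
Δλ_max = 2λ_C = 2 × 2.4263 pm = 4.8526 pm

Maximum scattered wavelength:
λ'_max = λ₀ + Δλ_max = 65.8 + 4.8526 = 70.6526 pm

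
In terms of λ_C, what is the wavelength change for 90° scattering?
1.0000 λ_C

The Compton shift formula is:
Δλ = λ_C(1 - cos θ)

Dividing both sides by λ_C:
Δλ/λ_C = 1 - cos θ

For θ = 90°:
Δλ/λ_C = 1 - cos(90°)
Δλ/λ_C = 1 - 0.0000
Δλ/λ_C = 1.0000

This means the shift is 1.0000 × λ_C = 2.4263 pm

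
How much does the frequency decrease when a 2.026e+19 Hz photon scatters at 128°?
4.243e+18 Hz (decrease)

Convert frequency to wavelength (c = 299792458 m/s):
λ₀ = c/f₀ = 299792458/2.026e+19 = 1.4797259e-11 m = 14.7973 pm

Calculate Compton shift:
Δλ = λ_C(1 - cos(128°)) = 3.9201 pm

Final wavelength:
λ' = λ₀ + Δλ = 14.7973 + 3.9201 = 18.7174 pm

Final frequency:
f' = c/λ' = 299792458/1.8717355e-11 = 1.6016818e+19 Hz

Frequency shift (decrease):
Δf = f₀ - f' = 2.026e+19 - 1.6016818e+19 = 4.243e+18 Hz

(Intermediate values are shown rounded; full precision is carried through to the final answer.)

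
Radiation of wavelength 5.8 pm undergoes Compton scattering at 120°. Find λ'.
9.4395 pm

Using the Compton formula: λ' = λ + λ_C(1 − cos θ)

For θ = 120°, cos θ = -1/2 (exact) = -0.5000, so:
1 − cos 120° = 1 − (-1/2) = 1.5000

Δλ = λ_C × 1.5000 = 2.4263 × 1.5000 = 3.6395 pm

λ' = 5.8 + 3.6395 = 9.4395 pm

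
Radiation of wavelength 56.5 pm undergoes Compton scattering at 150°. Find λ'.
61.0276 pm

Using the Compton formula: λ' = λ + λ_C(1 − cos θ)

For θ = 150°, cos θ = -√3/2 (exact) ≈ -0.8660, so:
1 − cos 150° = 1 − (-√3/2) ≈ 1.8660

Δλ = λ_C × 1.8660 = 2.4263 × 1.8660 = 4.5276 pm

λ' = 56.5 + 4.5276 = 61.0276 pm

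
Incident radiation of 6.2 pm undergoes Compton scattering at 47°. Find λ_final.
6.9716 pm

Using the Compton scattering formula:
λ' = λ + Δλ = λ + λ_C(1 - cos θ)

Given:
- Initial wavelength λ = 6.2 pm
- Scattering angle θ = 47°
- Compton wavelength λ_C ≈ 2.4263 pm

Calculate the shift:
Δλ = 2.4263 × (1 - cos(47°))
Δλ = 2.4263 × 0.3180
Δλ = 0.7716 pm

Final wavelength:
λ' = 6.2 + 0.7716 = 6.9716 pm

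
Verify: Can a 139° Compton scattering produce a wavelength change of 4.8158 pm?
No, inconsistent

Calculate the expected shift for θ = 139°:

Δλ_expected = λ_C(1 - cos(139°))
Δλ_expected = 2.4263 × (1 - cos(139°))
Δλ_expected = 2.4263 × 1.7547
Δλ_expected = 4.2575 pm

Given shift: 4.8158 pm
Expected shift: 4.2575 pm
Difference: 0.5583 pm

The values do not match. The given shift corresponds to θ ≈ 170.0°, not 139°.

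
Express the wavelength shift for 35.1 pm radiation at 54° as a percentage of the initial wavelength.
2.8495%

Calculate the Compton shift:
Δλ = λ_C(1 - cos(54°))
Δλ = 2.4263 × (1 - cos(54°))
Δλ = 2.4263 × 0.4122
Δλ = 1.0002 pm

Percentage change:
(Δλ/λ₀) × 100 = (1.0002/35.1) × 100
= 2.8495%

(Intermediate values are shown rounded; full precision is carried through to the final answer.)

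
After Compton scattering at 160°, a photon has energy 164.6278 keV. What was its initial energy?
438.8998 keV

Convert final energy to wavelength (hc ≈ 1239.842 keV·pm):
λ' = hc/E' = 1239.842 / 164.6278 = 7.5312 pm

Calculate the Compton shift:
Δλ = λ_C(1 - cos(160°))
Δλ = 2.4263 × (1 - cos(160°))
Δλ = 4.7063 pm

Initial wavelength:
λ = λ' - Δλ = 7.5312 - 4.7063 = 2.8249 pm

Initial energy:
E = hc/λ = 1239.842 / 2.8249 = 438.8998 keV

(Intermediate values are shown rounded; full precision is carried through to the final answer.)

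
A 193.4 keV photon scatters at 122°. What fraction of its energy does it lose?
0.3667 (or 36.67%)

Calculate initial and final photon energies:

Initial: E₀ = 193.4 keV → λ₀ = 6.4108 pm
Compton shift: Δλ = 3.7121 pm
Final wavelength: λ' = 10.1228 pm
Final energy: E' = 122.4799 keV

Fractional energy loss:
(E₀ - E')/E₀ = (193.4000 - 122.4799)/193.4000
= 70.9201/193.4000
= 0.3667
= 36.67%

(Intermediate values are shown rounded; full precision is carried through to the final answer.)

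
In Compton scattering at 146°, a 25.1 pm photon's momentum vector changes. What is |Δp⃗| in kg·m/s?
4.6712e-23 kg·m/s

Photon momentum magnitude is p = h/λ.

Initial momentum:
p₀ = h/λ = 6.6261e-34/2.5100e-11 = 2.6399e-23 kg·m/s

After scattering:
λ' = λ + Δλ = 25.1 + 4.4378 = 29.5378 pm
p' = h/λ' = 6.6261e-34/2.9538e-11 = 2.2433e-23 kg·m/s

Momentum is a vector; the scattered photon's direction makes angle θ = 146° with the incident direction. The magnitude of the vector change Δp⃗ = p⃗₀ − p⃗' is found from the law of cosines:
|Δp⃗|² = p₀² + p'² − 2p₀p'cos θ
|Δp⃗|² = (2.6399e-23)² + (2.2433e-23)² − 2·2.6399e-23·2.2433e-23·cos(146°)
|Δp⃗| = 4.6712e-23 kg·m/s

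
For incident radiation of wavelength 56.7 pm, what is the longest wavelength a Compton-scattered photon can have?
61.5526 pm (at θ = 180°)

The Compton shift is Δλ = λ_C(1 − cos θ).

Since cos θ ranges from −1 to 1, the factor (1 − cos θ) ranges from 0 to 2; the maximum shift occurs at θ = 180° (backscattering):
Δλ_max = 2λ_C = 2 × 2.4263 pm = 4.8526 pm

Maximum scattered wavelength:
λ'_max = λ₀ + Δλ_max = 56.7 + 4.8526 = 61.5526 pm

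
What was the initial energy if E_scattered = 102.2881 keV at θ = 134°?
154.8001 keV

Convert final energy to wavelength (hc ≈ 1239.842 keV·pm):
λ' = hc/E' = 1239.842 / 102.2881 = 12.1211 pm

Calculate the Compton shift:
Δλ = λ_C(1 - cos(134°))
Δλ = 2.4263 × (1 - cos(134°))
Δλ = 4.1118 pm

Initial wavelength:
λ = λ' - Δλ = 12.1211 - 4.1118 = 8.0093 pm

Initial energy:
E = hc/λ = 1239.842 / 8.0093 = 154.8001 keV

(Intermediate values are shown rounded; full precision is carried through to the final answer.)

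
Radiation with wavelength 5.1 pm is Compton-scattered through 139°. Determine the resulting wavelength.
9.3575 pm

Using the Compton scattering formula:
λ' = λ + Δλ = λ + λ_C(1 - cos θ)

Given:
- Initial wavelength λ = 5.1 pm
- Scattering angle θ = 139°
- Compton wavelength λ_C ≈ 2.4263 pm

Calculate the shift:
Δλ = 2.4263 × (1 - cos(139°))
Δλ = 2.4263 × 1.7547
Δλ = 4.2575 pm

Final wavelength:
λ' = 5.1 + 4.2575 = 9.3575 pm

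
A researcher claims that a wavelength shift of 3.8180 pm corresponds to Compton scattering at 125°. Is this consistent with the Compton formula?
Yes, consistent

Calculate the expected shift for θ = 125°:

Δλ_expected = λ_C(1 - cos(125°))
Δλ_expected = 2.4263 × (1 - cos(125°))
Δλ_expected = 2.4263 × 1.5736
Δλ_expected = 3.8180 pm

Given shift: 3.8180 pm
Expected shift: 3.8180 pm
Difference: 0.0000 pm

The values match. This is consistent with Compton scattering at the stated angle.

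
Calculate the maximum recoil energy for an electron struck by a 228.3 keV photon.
107.7324 keV

Maximum energy transfer occurs at θ = 180° (backscattering).

Initial photon: E₀ = 228.3 keV → λ₀ = 5.4308 pm

Maximum Compton shift (at 180°):
Δλ_max = 2λ_C = 2 × 2.4263 = 4.8526 pm

Final wavelength:
λ' = 5.4308 + 4.8526 = 10.2834 pm

Minimum photon energy (maximum energy to electron):
E'_min = hc/λ' = 120.5676 keV

Maximum electron kinetic energy:
K_max = E₀ - E'_min = 228.3000 - 120.5676 = 107.7324 keV

(Intermediate values are shown rounded; full precision is carried through to the final answer.)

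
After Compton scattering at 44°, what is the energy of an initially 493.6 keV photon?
388.3238 keV

First convert energy to wavelength:
λ = hc/E, with hc ≈ 1239.842 keV·pm (i.e. 1239.842 eV·nm)

For E = 493.6 keV = 493600 eV:
λ = 1239.842 keV·pm / 493.6 keV
λ = 2.5118 pm

Calculate the Compton shift:
Δλ = λ_C(1 - cos(44°)) = 2.4263 × 0.2807
Δλ = 0.6810 pm

Final wavelength:
λ' = 2.5118 + 0.6810 = 3.1928 pm

Final energy:
E' = hc/λ' = 1239.842 / 3.1928 = 388.3238 keV

(Intermediate values are shown rounded; full precision is carried through to the final answer.)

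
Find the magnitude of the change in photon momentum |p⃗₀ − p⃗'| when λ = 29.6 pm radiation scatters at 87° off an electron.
2.9730e-23 kg·m/s

Photon momentum magnitude is p = h/λ.

Initial momentum:
p₀ = h/λ = 6.6261e-34/2.9600e-11 = 2.2385e-23 kg·m/s

After scattering:
λ' = λ + Δλ = 29.6 + 2.2993 = 31.8993 pm
p' = h/λ' = 6.6261e-34/3.1899e-11 = 2.0772e-23 kg·m/s

Momentum is a vector; the scattered photon's direction makes angle θ = 87° with the incident direction. The magnitude of the vector change Δp⃗ = p⃗₀ − p⃗' is found from the law of cosines:
|Δp⃗|² = p₀² + p'² − 2p₀p'cos θ
|Δp⃗|² = (2.2385e-23)² + (2.0772e-23)² − 2·2.2385e-23·2.0772e-23·cos(87°)
|Δp⃗| = 2.9730e-23 kg·m/s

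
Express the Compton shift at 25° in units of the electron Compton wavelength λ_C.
0.0937 λ_C

The Compton shift formula is:
Δλ = λ_C(1 - cos θ)

Dividing both sides by λ_C:
Δλ/λ_C = 1 - cos θ

For θ = 25°:
Δλ/λ_C = 1 - cos(25°)
Δλ/λ_C = 1 - 0.9063
Δλ/λ_C = 0.0937

This means the shift is 0.0937 × λ_C = 0.2273 pm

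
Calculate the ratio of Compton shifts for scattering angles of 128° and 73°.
128° produces the larger shift by a factor of 2.283

Calculate both shifts using Δλ = λ_C(1 - cos θ):

For θ₁ = 73°:
Δλ₁ = 2.4263 × (1 - cos(73°))
Δλ₁ = 2.4263 × 0.7076
Δλ₁ = 1.7169 pm

For θ₂ = 128°:
Δλ₂ = 2.4263 × (1 - cos(128°))
Δλ₂ = 2.4263 × 1.6157
Δλ₂ = 3.9201 pm

The 128° angle produces the larger shift.
Ratio: 3.9201/1.7169 = 2.283

(Intermediate values are shown rounded; full precision is carried through to the final answer.)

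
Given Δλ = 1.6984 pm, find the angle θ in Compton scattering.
72.54°

From the Compton formula Δλ = λ_C(1 - cos θ), we can solve for θ:

cos θ = 1 - Δλ/λ_C

Given:
- Δλ = 1.6984 pm
- λ_C = h/(m_e·c) ≈ 2.42631024 pm

cos θ = 1 - 1.6984/2.42631024
cos θ = 1 - 0.699993
cos θ = 0.300007

θ = arccos(0.300007)
θ = 72.54°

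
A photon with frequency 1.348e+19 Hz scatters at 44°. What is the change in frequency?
4.005e+17 Hz (decrease)

Convert frequency to wavelength (c = 299792458 m/s):
λ₀ = c/f₀ = 299792458/1.348e+19 = 2.2239797e-11 m = 22.2398 pm

Calculate Compton shift:
Δλ = λ_C(1 - cos(44°)) = 0.6810 pm

Final wavelength:
λ' = λ₀ + Δλ = 22.2398 + 0.6810 = 22.9208 pm

Final frequency:
f' = c/λ' = 299792458/2.2920765e-11 = 1.3079513e+19 Hz

Frequency shift (decrease):
Δf = f₀ - f' = 1.348e+19 - 1.3079513e+19 = 4.005e+17 Hz

(Intermediate values are shown rounded; full precision is carried through to the final answer.)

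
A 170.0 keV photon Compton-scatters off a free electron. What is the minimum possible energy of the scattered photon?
102.0798 keV (at θ = 180°)

The scattered photon has minimum energy when its wavelength is maximum, i.e., when the Compton shift Δλ = λ_C(1 − cos θ) is maximum. This occurs at θ = 180° (backscattering), giving Δλ_max = 2λ_C = 4.8526 pm.

Initial wavelength: λ₀ = hc/E₀ = 7.2932 pm
Maximum final wavelength: λ'_max = λ₀ + 2λ_C = 7.2932 + 4.8526 = 12.1458 pm
Minimum final energy: E'_min = hc/λ'_max = 102.0798 keV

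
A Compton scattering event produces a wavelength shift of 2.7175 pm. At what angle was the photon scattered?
96.89°

From the Compton formula Δλ = λ_C(1 - cos θ), we can solve for θ:

cos θ = 1 - Δλ/λ_C

Given:
- Δλ = 2.7175 pm
- λ_C = h/(m_e·c) ≈ 2.42631024 pm

cos θ = 1 - 2.7175/2.42631024
cos θ = 1 - 1.120013
cos θ = -0.120013

θ = arccos(-0.120013)
θ = 96.89°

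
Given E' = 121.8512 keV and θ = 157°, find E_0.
224.8001 keV

Convert final energy to wavelength (hc ≈ 1239.842 keV·pm):
λ' = hc/E' = 1239.842 / 121.8512 = 10.1750 pm

Calculate the Compton shift:
Δλ = λ_C(1 - cos(157°))
Δλ = 2.4263 × (1 - cos(157°))
Δλ = 4.6597 pm

Initial wavelength:
λ = λ' - Δλ = 10.1750 - 4.6597 = 5.5153 pm

Initial energy:
E = hc/λ = 1239.842 / 5.5153 = 224.8001 keV

(Intermediate values are shown rounded; full precision is carried through to the final answer.)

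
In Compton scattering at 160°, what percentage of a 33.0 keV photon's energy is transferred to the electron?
0.1113 (or 11.13%)

Calculate initial and final photon energies:

Initial: E₀ = 33.0 keV → λ₀ = 37.5710 pm
Compton shift: Δλ = 4.7063 pm
Final wavelength: λ' = 42.2773 pm
Final energy: E' = 29.3264 keV

Fractional energy loss:
(E₀ - E')/E₀ = (33.0000 - 29.3264)/33.0000
= 3.6736/33.0000
= 0.1113
= 11.13%

(Intermediate values are shown rounded; full precision is carried through to the final answer.)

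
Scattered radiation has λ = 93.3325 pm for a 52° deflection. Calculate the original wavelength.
92.4000 pm

From λ' = λ + Δλ, we have λ = λ' - Δλ

First calculate the Compton shift:
Δλ = λ_C(1 - cos θ)
Δλ = 2.4263 × (1 - cos(52°))
Δλ = 2.4263 × 0.3843
Δλ = 0.9325 pm

Initial wavelength:
λ = λ' - Δλ
λ = 93.3325 - 0.9325
λ = 92.4000 pm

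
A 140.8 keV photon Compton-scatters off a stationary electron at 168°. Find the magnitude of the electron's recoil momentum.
1.2330e-22 kg·m/s

The electron is initially at rest, so by conservation of momentum:
p⃗_e = p⃗₀ − p⃗'  (incident photon momentum minus scattered photon momentum)

Photon momentum magnitudes (p = h/λ = E/c):
λ₀ = hc/E₀ = 8.8057 pm → p₀ = h/λ₀ = 7.5248e-23 kg·m/s
Δλ = λ_C(1 − cos 168°) = 4.7996 pm
λ' = 13.6053 pm → p' = h/λ' = 4.8702e-23 kg·m/s

The scattered photon makes angle θ = 168° with the incident direction, so by the law of cosines:
|p⃗_e|² = p₀² + p'² − 2p₀p'cos θ
|p⃗_e|² = (7.5248e-23)² + (4.8702e-23)² − 2·7.5248e-23·4.8702e-23·cos(168°)
|p⃗_e| = 1.2330e-22 kg·m/s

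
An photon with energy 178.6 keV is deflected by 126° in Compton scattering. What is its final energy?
114.8591 keV

First convert energy to wavelength:
λ = hc/E, with hc ≈ 1239.842 keV·pm (i.e. 1239.842 eV·nm)

For E = 178.6 keV = 178600 eV:
λ = 1239.842 keV·pm / 178.6 keV
λ = 6.9420 pm

Calculate the Compton shift:
Δλ = λ_C(1 - cos(126°)) = 2.4263 × 1.5878
Δλ = 3.8525 pm

Final wavelength:
λ' = 6.9420 + 3.8525 = 10.7945 pm

Final energy:
E' = hc/λ' = 1239.842 / 10.7945 = 114.8591 keV

(Intermediate values are shown rounded; full precision is carried through to the final answer.)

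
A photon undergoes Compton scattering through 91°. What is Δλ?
2.4687 pm

Using the Compton scattering formula:
Δλ = λ_C(1 - cos θ)

where λ_C = h/(m_e·c) ≈ 2.4263 pm is the Compton wavelength of an electron.

For θ = 91°:
cos(91°) = -0.0175
1 - cos(91°) = 1.0175

Δλ = 2.4263 × 1.0175
Δλ = 2.4687 pm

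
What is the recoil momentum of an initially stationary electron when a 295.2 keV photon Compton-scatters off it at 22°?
5.9320e-23 kg·m/s

The electron is initially at rest, so by conservation of momentum:
p⃗_e = p⃗₀ − p⃗'  (incident photon momentum minus scattered photon momentum)

Photon momentum magnitudes (p = h/λ = E/c):
λ₀ = hc/E₀ = 4.2000 pm → p₀ = h/λ₀ = 1.5776e-22 kg·m/s
Δλ = λ_C(1 − cos 22°) = 0.1767 pm
λ' = 4.3767 pm → p' = h/λ' = 1.5139e-22 kg·m/s

The scattered photon makes angle θ = 22° with the incident direction, so by the law of cosines:
|p⃗_e|² = p₀² + p'² − 2p₀p'cos θ
|p⃗_e|² = (1.5776e-22)² + (1.5139e-22)² − 2·1.5776e-22·1.5139e-22·cos(22°)
|p⃗_e| = 5.9320e-23 kg·m/s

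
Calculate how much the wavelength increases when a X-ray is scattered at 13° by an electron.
0.0622 pm

Using the Compton scattering formula:
Δλ = λ_C(1 - cos θ)

where λ_C = h/(m_e·c) ≈ 2.4263 pm is the Compton wavelength of an electron.

For θ = 13°:
cos(13°) = 0.9744
1 - cos(13°) = 0.0256

Δλ = 2.4263 × 0.0256
Δλ = 0.0622 pm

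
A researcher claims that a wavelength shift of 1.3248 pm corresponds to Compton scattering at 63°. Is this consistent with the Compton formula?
Yes, consistent

Calculate the expected shift for θ = 63°:

Δλ_expected = λ_C(1 - cos(63°))
Δλ_expected = 2.4263 × (1 - cos(63°))
Δλ_expected = 2.4263 × 0.5460
Δλ_expected = 1.3248 pm

Given shift: 1.3248 pm
Expected shift: 1.3248 pm
Difference: 0.0000 pm

The values match. This is consistent with Compton scattering at the stated angle.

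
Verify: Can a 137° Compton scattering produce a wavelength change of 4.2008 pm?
Yes, consistent

Calculate the expected shift for θ = 137°:

Δλ_expected = λ_C(1 - cos(137°))
Δλ_expected = 2.4263 × (1 - cos(137°))
Δλ_expected = 2.4263 × 1.7314
Δλ_expected = 4.2008 pm

Given shift: 4.2008 pm
Expected shift: 4.2008 pm
Difference: 0.0000 pm

The values match. This is consistent with Compton scattering at the stated angle.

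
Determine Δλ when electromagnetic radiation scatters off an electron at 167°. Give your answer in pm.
4.7904 pm

Using the Compton scattering formula:
Δλ = λ_C(1 - cos θ)

where λ_C = h/(m_e·c) ≈ 2.4263 pm is the Compton wavelength of an electron.

For θ = 167°:
cos(167°) = -0.9744
1 - cos(167°) = 1.9744

Δλ = 2.4263 × 1.9744
Δλ = 4.7904 pm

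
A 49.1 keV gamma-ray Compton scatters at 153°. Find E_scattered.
41.5503 keV

First convert energy to wavelength:
λ = hc/E, with hc ≈ 1239.842 keV·pm (i.e. 1239.842 eV·nm)

For E = 49.1 keV = 49100 eV:
λ = 1239.842 keV·pm / 49.1 keV
λ = 25.2514 pm

Calculate the Compton shift:
Δλ = λ_C(1 - cos(153°)) = 2.4263 × 1.8910
Δλ = 4.5882 pm

Final wavelength:
λ' = 25.2514 + 4.5882 = 29.8395 pm

Final energy:
E' = hc/λ' = 1239.842 / 29.8395 = 41.5503 keV

(Intermediate values are shown rounded; full precision is carried through to the final answer.)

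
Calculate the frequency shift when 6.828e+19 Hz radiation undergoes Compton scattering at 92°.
2.484e+19 Hz (decrease)

Convert frequency to wavelength (c = 299792458 m/s):
λ₀ = c/f₀ = 299792458/6.828e+19 = 4.3906335e-12 m = 4.3906 pm

Calculate Compton shift:
Δλ = λ_C(1 - cos(92°)) = 2.5110 pm

Final wavelength:
λ' = λ₀ + Δλ = 4.3906 + 2.5110 = 6.9016 pm

Final frequency:
f' = c/λ' = 299792458/6.9016208e-12 = 4.3437979e+19 Hz

Frequency shift (decrease):
Δf = f₀ - f' = 6.828e+19 - 4.3437979e+19 = 2.484e+19 Hz

(Intermediate values are shown rounded; full precision is carried through to the final answer.)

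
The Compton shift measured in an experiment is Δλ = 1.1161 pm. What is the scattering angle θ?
57.32°

From the Compton formula Δλ = λ_C(1 - cos θ), we can solve for θ:

cos θ = 1 - Δλ/λ_C

Given:
- Δλ = 1.1161 pm
- λ_C = h/(m_e·c) ≈ 2.42631024 pm

cos θ = 1 - 1.1161/2.42631024
cos θ = 1 - 0.459999
cos θ = 0.540001

θ = arccos(0.540001)
θ = 57.32°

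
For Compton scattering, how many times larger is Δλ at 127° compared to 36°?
127° produces the larger shift by a factor of 8.387

Calculate both shifts using Δλ = λ_C(1 - cos θ):

For θ₁ = 36°:
Δλ₁ = 2.4263 × (1 - cos(36°))
Δλ₁ = 2.4263 × 0.1910
Δλ₁ = 0.4634 pm

For θ₂ = 127°:
Δλ₂ = 2.4263 × (1 - cos(127°))
Δλ₂ = 2.4263 × 1.6018
Δλ₂ = 3.8865 pm

The 127° angle produces the larger shift.
Ratio: 3.8865/0.4634 = 8.387

(Intermediate values are shown rounded; full precision is carried through to the final answer.)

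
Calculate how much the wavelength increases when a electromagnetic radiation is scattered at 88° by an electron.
2.3416 pm

Using the Compton scattering formula:
Δλ = λ_C(1 - cos θ)

where λ_C = h/(m_e·c) ≈ 2.4263 pm is the Compton wavelength of an electron.

For θ = 88°:
cos(88°) = 0.0349
1 - cos(88°) = 0.9651

Δλ = 2.4263 × 0.9651
Δλ = 2.3416 pm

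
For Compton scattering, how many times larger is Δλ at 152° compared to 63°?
152° produces the larger shift by a factor of 3.449

Calculate both shifts using Δλ = λ_C(1 - cos θ):

For θ₁ = 63°:
Δλ₁ = 2.4263 × (1 - cos(63°))
Δλ₁ = 2.4263 × 0.5460
Δλ₁ = 1.3248 pm

For θ₂ = 152°:
Δλ₂ = 2.4263 × (1 - cos(152°))
Δλ₂ = 2.4263 × 1.8829
Δλ₂ = 4.5686 pm

The 152° angle produces the larger shift.
Ratio: 4.5686/1.3248 = 3.449

(Intermediate values are shown rounded; full precision is carried through to the final answer.)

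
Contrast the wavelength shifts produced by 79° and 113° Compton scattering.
113° produces the larger shift by a factor of 1.719

Calculate both shifts using Δλ = λ_C(1 - cos θ):

For θ₁ = 79°:
Δλ₁ = 2.4263 × (1 - cos(79°))
Δλ₁ = 2.4263 × 0.8092
Δλ₁ = 1.9633 pm

For θ₂ = 113°:
Δλ₂ = 2.4263 × (1 - cos(113°))
Δλ₂ = 2.4263 × 1.3907
Δλ₂ = 3.3743 pm

The 113° angle produces the larger shift.
Ratio: 3.3743/1.9633 = 1.719

(Intermediate values are shown rounded; full precision is carried through to the final answer.)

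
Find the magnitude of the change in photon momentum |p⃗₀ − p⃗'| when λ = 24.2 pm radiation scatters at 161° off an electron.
4.9608e-23 kg·m/s

Photon momentum magnitude is p = h/λ.

Initial momentum:
p₀ = h/λ = 6.6261e-34/2.4200e-11 = 2.7380e-23 kg·m/s

After scattering:
λ' = λ + Δλ = 24.2 + 4.7204 = 28.9204 pm
p' = h/λ' = 6.6261e-34/2.8920e-11 = 2.2911e-23 kg·m/s

Momentum is a vector; the scattered photon's direction makes angle θ = 161° with the incident direction. The magnitude of the vector change Δp⃗ = p⃗₀ − p⃗' is found from the law of cosines:
|Δp⃗|² = p₀² + p'² − 2p₀p'cos θ
|Δp⃗|² = (2.7380e-23)² + (2.2911e-23)² − 2·2.7380e-23·2.2911e-23·cos(161°)
|Δp⃗| = 4.9608e-23 kg·m/s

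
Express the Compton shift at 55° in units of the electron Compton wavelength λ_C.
0.4264 λ_C

The Compton shift formula is:
Δλ = λ_C(1 - cos θ)

Dividing both sides by λ_C:
Δλ/λ_C = 1 - cos θ

For θ = 55°:
Δλ/λ_C = 1 - cos(55°)
Δλ/λ_C = 1 - 0.5736
Δλ/λ_C = 0.4264

This means the shift is 0.4264 × λ_C = 1.0346 pm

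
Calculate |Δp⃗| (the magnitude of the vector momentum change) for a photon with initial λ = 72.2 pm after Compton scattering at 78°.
1.1403e-23 kg·m/s

Photon momentum magnitude is p = h/λ.

Initial momentum:
p₀ = h/λ = 6.6261e-34/7.2200e-11 = 9.1774e-24 kg·m/s

After scattering:
λ' = λ + Δλ = 72.2 + 1.9219 = 74.1219 pm
p' = h/λ' = 6.6261e-34/7.4122e-11 = 8.9394e-24 kg·m/s

Momentum is a vector; the scattered photon's direction makes angle θ = 78° with the incident direction. The magnitude of the vector change Δp⃗ = p⃗₀ − p⃗' is found from the law of cosines:
|Δp⃗|² = p₀² + p'² − 2p₀p'cos θ
|Δp⃗|² = (9.1774e-24)² + (8.9394e-24)² − 2·9.1774e-24·8.9394e-24·cos(78°)
|Δp⃗| = 1.1403e-23 kg·m/s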